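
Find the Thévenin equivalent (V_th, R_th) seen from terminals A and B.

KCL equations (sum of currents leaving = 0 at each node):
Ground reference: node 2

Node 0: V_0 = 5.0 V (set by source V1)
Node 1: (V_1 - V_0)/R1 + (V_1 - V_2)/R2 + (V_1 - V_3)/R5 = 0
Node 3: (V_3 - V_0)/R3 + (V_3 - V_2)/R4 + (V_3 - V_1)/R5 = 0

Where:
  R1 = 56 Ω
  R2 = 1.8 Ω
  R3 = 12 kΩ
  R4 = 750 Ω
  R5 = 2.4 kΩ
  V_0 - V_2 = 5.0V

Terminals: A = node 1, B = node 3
Step 1 — V_th is the open-circuit voltage V_A - V_B (nothing connected across the terminals).
Nodal analysis, taking node 2 as the 0 V reference.
Source V1 fixes V_0 = 5 V.
KCL at each unknown node (sum of currents leaving = 0; resistances in Ω):
  Node 1: (V_1 - 5)/56 + (V_1 - 0)/1.8 + (V_1 - V_3)/2400 = 0
  Node 3: (V_3 - 5)/12000 + (V_3 - 0)/750 + (V_3 - V_1)/2400 = 0
Collecting terms (coefficients in siemens):
  0.5738·V_1 - 0.0004167·V_3 = 0.08929
  0.001833·V_3 - 0.0004167·V_1 = 0.0004167
Determinant D = (0.5738)(0.001833) - (-0.0004167)(-0.0004167) = 0.001052
V_1 = [(0.08929)(0.001833) - (-0.0004167)(0.0004167)]/D = 0.1558 V
V_3 = [(0.5738)(0.0004167) - (0.08929)(-0.0004167)]/D = 0.2627 V
V_th = V_1 - V_3 = 0.1558 - 0.2627 = -0.1069 V
Step 2 — R_th: zero the source — replace V1 by a short circuit (node 2 merges into node 0) — and find the resistance seen between A (node 1) and B (node 3).
Reduce the network between node 1 (A) and node 3 (B) by series/parallel combination:
  Rp1 = R1 ‖ R2 (parallel, both between nodes 0 and 1) = 1/(1/56 + 1/1.8) = 1.744 Ω
  Rp2 = R3 ‖ R4 (parallel, both between nodes 0 and 3) = 1/(1/12000 + 1/750) = 705.9 Ω
  Rs1 = Rp1 + Rp2 (series, joined only at node 0) = 1.744 + 705.9 = 707.6 Ω
  Rp3 = R5 ‖ Rs1 (parallel, both between nodes 1 and 3) = 1/(1/2400 + 1/707.6) = 546.5 Ω
R_th = 546.5 Ω

Final answer: V_th = -0.1069 V, R_th = 546.5 Ω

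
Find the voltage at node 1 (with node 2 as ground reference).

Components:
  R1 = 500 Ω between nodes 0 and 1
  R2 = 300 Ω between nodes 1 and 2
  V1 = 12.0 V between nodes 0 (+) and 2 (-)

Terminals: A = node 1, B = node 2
Nodal analysis, taking node 2 as the 0 V reference.
Source V1 fixes V_0 = 12 V.
KCL at each unknown node (sum of currents leaving = 0; resistances in Ω):
  Node 1: (V_1 - 12)/500 + (V_1 - 0)/300 = 0
Collecting terms: 0.005333 × V_1 = 0.024  =>  V_1 = 4.5 V
The requested potential is V_1 = 4.5 V.

Final answer: V_1 = 4.5 V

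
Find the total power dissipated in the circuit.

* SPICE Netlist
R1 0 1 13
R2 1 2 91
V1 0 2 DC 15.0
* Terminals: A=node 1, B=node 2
Nodal analysis, taking node 2 as the 0 V reference.
Source V1 fixes V_0 = 15 V.
KCL at each unknown node (sum of currents leaving = 0; resistances in Ω):
  Node 1: (V_1 - 15)/13 + (V_1 - 0)/91 = 0
Collecting terms: 0.08791 × V_1 = 1.154  =>  V_1 = 13.12 V
Power in each resistor, P = (ΔV)²/R:
  P_R1 = (15 - 13.12)²/13 = 0.2704 W
  P_R2 = (13.12 - 0)²/91 = 1.893 W
P_total = P_R1 + P_R2 = 2.163 W

Final answer: 2.163 W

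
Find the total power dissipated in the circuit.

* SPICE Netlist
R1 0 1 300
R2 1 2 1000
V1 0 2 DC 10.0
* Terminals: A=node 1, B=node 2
Nodal analysis, taking node 2 as the 0 V reference.
Source V1 fixes V_0 = 10 V.
KCL at each unknown node (sum of currents leaving = 0; resistances in Ω):
  Node 1: (V_1 - 10)/300 + (V_1 - 0)/1000 = 0
Collecting terms: 0.004333 × V_1 = 0.03333  =>  V_1 = 7.692 V
Power in each resistor, P = (ΔV)²/R:
  P_R1 = (10 - 7.692)²/300 = 0.01775 W
  P_R2 = (7.692 - 0)²/1000 = 0.05917 W
P_total = P_R1 + P_R2 = 0.07692 W

Final answer: 0.07692 W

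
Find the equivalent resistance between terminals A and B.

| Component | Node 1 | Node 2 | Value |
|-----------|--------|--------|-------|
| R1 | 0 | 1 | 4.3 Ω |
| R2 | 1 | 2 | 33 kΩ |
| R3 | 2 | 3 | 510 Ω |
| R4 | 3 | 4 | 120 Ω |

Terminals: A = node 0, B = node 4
Reduce the network between node 0 (A) and node 4 (B) by series/parallel combination:
  Rs1 = R1 + R2 (series, joined only at node 1) = 4.3 + 33000 = 33000 Ω
  Rs2 = R3 + Rs1 (series, joined only at node 2) = 510 + 33000 = 33510 Ω
  Rs3 = R4 + Rs2 (series, joined only at node 3) = 120 + 33510 = 33630 Ω
R_eq = 33.63 kΩ

Final answer: 33.63 kΩ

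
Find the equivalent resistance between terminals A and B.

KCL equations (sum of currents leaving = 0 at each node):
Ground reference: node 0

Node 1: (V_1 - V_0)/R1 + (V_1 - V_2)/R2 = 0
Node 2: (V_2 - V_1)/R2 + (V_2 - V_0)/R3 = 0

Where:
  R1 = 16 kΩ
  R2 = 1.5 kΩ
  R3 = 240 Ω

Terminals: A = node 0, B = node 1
Reduce the network between node 0 (A) and node 1 (B) by series/parallel combination:
  Rs1 = R3 + R2 (series, joined only at node 2) = 240 + 1500 = 1740 Ω
  Rp1 = R1 ‖ Rs1 (parallel, both between nodes 0 and 1) = 1/(1/16000 + 1/1740) = 1569 Ω
R_eq = 1.569 kΩ

Final answer: 1.569 kΩ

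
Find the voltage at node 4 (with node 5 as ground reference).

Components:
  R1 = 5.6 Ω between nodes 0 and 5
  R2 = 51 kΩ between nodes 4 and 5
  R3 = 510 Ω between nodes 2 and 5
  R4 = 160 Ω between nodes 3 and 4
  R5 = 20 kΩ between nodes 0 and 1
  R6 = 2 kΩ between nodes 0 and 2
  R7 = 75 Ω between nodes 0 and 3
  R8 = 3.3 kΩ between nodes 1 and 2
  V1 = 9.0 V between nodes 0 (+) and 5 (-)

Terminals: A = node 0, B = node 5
Nodal analysis, taking node 5 as the 0 V reference.
Source V1 fixes V_0 = 9 V.
KCL at each unknown node (sum of currents leaving = 0; resistances in Ω):
  Node 1: (V_1 - 9)/20000 + (V_1 - V_2)/3300 = 0
  Node 2: (V_2 - 0)/510 + (V_2 - 9)/2000 + (V_2 - V_1)/3300 = 0
  Node 3: (V_3 - V_4)/160 + (V_3 - 9)/75 = 0
  Node 4: (V_4 - 0)/51000 + (V_4 - V_3)/160 = 0
Collecting terms (coefficients in siemens):
  0.000353·V_1 - 0.000303·V_2 = 0.00045
  0.002764·V_2 - 0.000303·V_1 = 0.0045
  0.01958·V_3 - 0.00625·V_4 = 0.12
  0.00627·V_4 - 0.00625·V_3 = 0
Solving these 4 simultaneous equations (Gaussian elimination) gives:
  V_1 = 2.95 V, V_2 = 1.952 V, V_3 = 8.987 V, V_4 = 8.959 V
The requested potential is V_4 = 8.959 V.

Final answer: V_4 = 8.959 V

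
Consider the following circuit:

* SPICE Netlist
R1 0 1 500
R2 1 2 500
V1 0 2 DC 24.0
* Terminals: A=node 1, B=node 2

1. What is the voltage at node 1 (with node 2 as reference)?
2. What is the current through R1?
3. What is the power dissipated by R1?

Nodal analysis, taking node 2 as the 0 V reference.
Source V1 fixes V_0 = 24 V.
KCL at each unknown node (sum of currents leaving = 0; resistances in Ω):
  Node 1: (V_1 - 24)/500 + (V_1 - 0)/500 = 0
Collecting terms: 0.004 × V_1 = 0.048  =>  V_1 = 12 V
Part 1:
  Read off the nodal solution: V_1 = 12 V
Part 2:
  I_R1 = (V_0 - V_1)/R1 = (24 - 12)/500 = 0.024 A
  Magnitude: I_R1 = 0.024 A
Part 3:
  I_R1 = (V_0 - V_1)/R1 = (24 - 12)/500 = 0.024 A
  P_R1 = I_R1² × R1 = (0.024)² × 500 = 0.288 W

Final answers:
1. V_1 = 12 V
2. I_R1 = 0.024 A
3. P_R1 = 0.288 W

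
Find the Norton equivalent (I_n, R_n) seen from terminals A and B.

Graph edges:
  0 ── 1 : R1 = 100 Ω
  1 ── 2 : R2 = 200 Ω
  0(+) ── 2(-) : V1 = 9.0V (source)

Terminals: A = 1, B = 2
Find the Thévenin equivalent first; then I_n = V_th/R_th and R_n = R_th.
Step 1 — V_th is the open-circuit voltage V_A - V_B (nothing connected across the terminals).
Nodal analysis, taking node 2 as the 0 V reference.
Source V1 fixes V_0 = 9 V.
KCL at each unknown node (sum of currents leaving = 0; resistances in Ω):
  Node 1: (V_1 - 9)/100 + (V_1 - 0)/200 = 0
Collecting terms: 0.015 × V_1 = 0.09  =>  V_1 = 6 V
V_th = V_1 - V_2 = 6 - 0 = 6 V
Step 2 — R_th: zero the source — replace V1 by a short circuit (node 2 merges into node 0) — and find the resistance seen between A (node 1) and B (node 0).
Reduce the network between node 1 (A) and node 0 (B) by series/parallel combination:
  Rp1 = R1 ‖ R2 (parallel, both between nodes 0 and 1) = 1/(1/100 + 1/200) = 66.67 Ω
R_th = 66.67 Ω
I_n = V_th/R_th = 6/66.67 = 0.09 A, and R_n = R_th = 66.67 Ω

Final answer: I_n = 0.09 A, R_n = 66.67 Ω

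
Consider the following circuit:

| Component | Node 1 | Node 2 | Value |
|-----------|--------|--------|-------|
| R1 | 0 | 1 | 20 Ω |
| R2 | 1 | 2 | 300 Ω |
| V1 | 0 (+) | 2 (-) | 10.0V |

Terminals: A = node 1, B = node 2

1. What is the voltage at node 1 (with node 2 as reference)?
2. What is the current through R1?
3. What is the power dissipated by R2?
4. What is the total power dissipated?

Nodal analysis, taking node 2 as the 0 V reference.
Source V1 fixes V_0 = 10 V.
KCL at each unknown node (sum of currents leaving = 0; resistances in Ω):
  Node 1: (V_1 - 10)/20 + (V_1 - 0)/300 = 0
Collecting terms: 0.05333 × V_1 = 0.5  =>  V_1 = 9.375 V
Part 1:
  Read off the nodal solution: V_1 = 9.375 V
Part 2:
  I_R1 = (V_0 - V_1)/R1 = (10 - 9.375)/20 = 0.03125 A
  Magnitude: I_R1 = 0.03125 A
Part 3:
  I_R2 = (V_1 - V_2)/R2 = (9.375 - 0)/300 = 0.03125 A
  P_R2 = I_R2² × R2 = (0.03125)² × 300 = 0.293 W
Part 4:
  Power in each resistor, P = (ΔV)²/R:
    P_R1 = (10 - 9.375)²/20 = 0.01953 W
    P_R2 = (9.375 - 0)²/300 = 0.293 W
  P_total = P_R1 + P_R2 = 0.3125 W

Final answers:
1. V_1 = 9.375 V
2. I_R1 = 0.03125 A
3. P_R2 = 0.293 W
4. P_total = 0.3125 W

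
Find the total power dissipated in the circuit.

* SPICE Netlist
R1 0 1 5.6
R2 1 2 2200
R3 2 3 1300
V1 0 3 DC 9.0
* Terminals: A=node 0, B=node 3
Nodal analysis, taking node 3 as the 0 V reference.
Source V1 fixes V_0 = 9 V.
KCL at each unknown node (sum of currents leaving = 0; resistances in Ω):
  Node 1: (V_1 - 9)/5.6 + (V_1 - V_2)/2200 = 0
  Node 2: (V_2 - V_1)/2200 + (V_2 - 0)/1300 = 0
Collecting terms (coefficients in siemens):
  0.179·V_1 - 0.0004545·V_2 = 1.607
  0.001224·V_2 - 0.0004545·V_1 = 0
Determinant D = (0.179)(0.001224) - (-0.0004545)(-0.0004545) = 0.0002189
V_1 = [(1.607)(0.001224) - (-0.0004545)(0)]/D = 8.986 V
V_2 = [(0.179)(0) - (1.607)(-0.0004545)]/D = 3.338 V
Power in each resistor, P = (ΔV)²/R:
  P_R1 = (9 - 8.986)²/5.6 = 0.00003691 W
  P_R2 = (8.986 - 3.338)²/2200 = 0.0145 W
  P_R3 = (3.338 - 0)²/1300 = 0.008568 W
P_total = P_R1 + P_R2 + P_R3 = 0.02311 W

Final answer: 0.02311 W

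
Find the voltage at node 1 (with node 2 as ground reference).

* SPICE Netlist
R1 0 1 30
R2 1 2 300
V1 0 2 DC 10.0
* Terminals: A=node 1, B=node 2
Nodal analysis, taking node 2 as the 0 V reference.
Source V1 fixes V_0 = 10 V.
KCL at each unknown node (sum of currents leaving = 0; resistances in Ω):
  Node 1: (V_1 - 10)/30 + (V_1 - 0)/300 = 0
Collecting terms: 0.03667 × V_1 = 0.3333  =>  V_1 = 9.091 V
The requested potential is V_1 = 9.091 V.

Final answer: V_1 = 9.091 V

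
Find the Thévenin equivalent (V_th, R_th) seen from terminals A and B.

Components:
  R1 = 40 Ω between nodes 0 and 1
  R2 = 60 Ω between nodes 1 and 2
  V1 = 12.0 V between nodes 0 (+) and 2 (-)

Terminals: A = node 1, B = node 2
Step 1 — V_th is the open-circuit voltage V_A - V_B (nothing connected across the terminals).
Nodal analysis, taking node 2 as the 0 V reference.
Source V1 fixes V_0 = 12 V.
KCL at each unknown node (sum of currents leaving = 0; resistances in Ω):
  Node 1: (V_1 - 12)/40 + (V_1 - 0)/60 = 0
Collecting terms: 0.04167 × V_1 = 0.3  =>  V_1 = 7.2 V
V_th = V_1 - V_2 = 7.2 - 0 = 7.2 V
Step 2 — R_th: zero the source — replace V1 by a short circuit (node 2 merges into node 0) — and find the resistance seen between A (node 1) and B (node 0).
Reduce the network between node 1 (A) and node 0 (B) by series/parallel combination:
  Rp1 = R1 ‖ R2 (parallel, both between nodes 0 and 1) = 1/(1/40 + 1/60) = 24 Ω
R_th = 24 Ω

Final answer: V_th = 7.2 V, R_th = 24 Ω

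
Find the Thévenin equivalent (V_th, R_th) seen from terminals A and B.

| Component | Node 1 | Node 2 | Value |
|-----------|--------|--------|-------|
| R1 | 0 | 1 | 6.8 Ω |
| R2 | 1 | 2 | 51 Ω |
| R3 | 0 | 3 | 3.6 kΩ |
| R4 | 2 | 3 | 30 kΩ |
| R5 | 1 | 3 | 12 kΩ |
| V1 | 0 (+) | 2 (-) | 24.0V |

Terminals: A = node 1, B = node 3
Step 1 — V_th is the open-circuit voltage V_A - V_B (nothing connected across the terminals).
Nodal analysis, taking node 2 as the 0 V reference.
Source V1 fixes V_0 = 24 V.
KCL at each unknown node (sum of currents leaving = 0; resistances in Ω):
  Node 1: (V_1 - 24)/6.8 + (V_1 - 0)/51 + (V_1 - V_3)/12000 = 0
  Node 3: (V_3 - 24)/3600 + (V_3 - 0)/30000 + (V_3 - V_1)/12000 = 0
Collecting terms (coefficients in siemens):
  0.1668·V_1 - 0.00008333·V_3 = 3.529
  0.0003944·V_3 - 0.00008333·V_1 = 0.006667
Determinant D = (0.1668)(0.0003944) - (-0.00008333)(-0.00008333) = 0.00006577
V_1 = [(3.529)(0.0003944) - (-0.00008333)(0.006667)]/D = 21.18 V
V_3 = [(0.1668)(0.006667) - (3.529)(-0.00008333)]/D = 21.38 V
V_th = V_1 - V_3 = 21.18 - 21.38 = -0.1988 V
Step 2 — R_th: zero the source — replace V1 by a short circuit (node 2 merges into node 0) — and find the resistance seen between A (node 1) and B (node 3).
Reduce the network between node 1 (A) and node 3 (B) by series/parallel combination:
  Rp1 = R1 ‖ R2 (parallel, both between nodes 0 and 1) = 1/(1/6.8 + 1/51) = 6 Ω
  Rp2 = R3 ‖ R4 (parallel, both between nodes 0 and 3) = 1/(1/3600 + 1/30000) = 3214 Ω
  Rs1 = Rp1 + Rp2 (series, joined only at node 0) = 6 + 3214 = 3220 Ω
  Rp3 = R5 ‖ Rs1 (parallel, both between nodes 1 and 3) = 1/(1/12000 + 1/3220) = 2539 Ω
R_th = 2.539 kΩ

Final answer: V_th = -0.1988 V, R_th = 2.539 kΩ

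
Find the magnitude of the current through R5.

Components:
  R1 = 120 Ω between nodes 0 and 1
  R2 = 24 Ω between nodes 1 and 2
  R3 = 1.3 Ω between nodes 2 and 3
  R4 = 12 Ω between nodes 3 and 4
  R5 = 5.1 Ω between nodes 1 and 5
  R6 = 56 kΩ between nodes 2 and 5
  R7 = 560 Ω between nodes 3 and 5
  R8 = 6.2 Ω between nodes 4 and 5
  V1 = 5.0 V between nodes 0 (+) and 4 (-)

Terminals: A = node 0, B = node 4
Nodal analysis, taking node 4 as the 0 V reference.
Source V1 fixes V_0 = 5 V.
KCL at each unknown node (sum of currents leaving = 0; resistances in Ω):
  Node 1: (V_1 - 5)/120 + (V_1 - V_2)/24 + (V_1 - V_5)/5.1 = 0
  Node 2: (V_2 - V_1)/24 + (V_2 - V_3)/1.3 + (V_2 - V_5)/56000 = 0
  Node 3: (V_3 - V_2)/1.3 + (V_3 - 0)/12 + (V_3 - V_5)/560 = 0
  Node 5: (V_5 - V_1)/5.1 + (V_5 - V_2)/56000 + (V_5 - V_3)/560 + (V_5 - 0)/6.2 = 0
Collecting terms (coefficients in siemens):
  0.2461·V_1 - 0.04167·V_2 - 0.1961·V_5 = 0.04167
  0.8109·V_2 - 0.04167·V_1 - 0.7692·V_3 - 0.00001786·V_5 = 0
  0.8543·V_3 - 0.7692·V_2 - 0.001786·V_5 = 0
  0.3592·V_5 - 0.1961·V_1 - 0.00001786·V_2 - 0.001786·V_3 = 0
Solving these 4 simultaneous equations (Gaussian elimination) gives:
  V_1 = 0.3368 V, V_2 = 0.1211 V, V_3 = 0.1094 V, V_5 = 0.1844 V
I_R5 = (V_1 - V_5)/R5 = (0.3368 - 0.1844)/5.1 = 0.02988 A
|I_R5| = 0.02988 A

Final answer: |I_R5| = 0.02988 A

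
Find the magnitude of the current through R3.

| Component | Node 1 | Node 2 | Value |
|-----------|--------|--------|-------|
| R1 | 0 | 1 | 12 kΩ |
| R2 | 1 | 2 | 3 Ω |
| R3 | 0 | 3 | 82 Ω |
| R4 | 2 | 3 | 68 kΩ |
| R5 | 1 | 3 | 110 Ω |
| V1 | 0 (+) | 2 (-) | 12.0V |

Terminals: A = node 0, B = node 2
Nodal analysis, taking node 2 as the 0 V reference.
Source V1 fixes V_0 = 12 V.
KCL at each unknown node (sum of currents leaving = 0; resistances in Ω):
  Node 1: (V_1 - 12)/12000 + (V_1 - 0)/3 + (V_1 - V_3)/110 = 0
  Node 3: (V_3 - 12)/82 + (V_3 - 0)/68000 + (V_3 - V_1)/110 = 0
Collecting terms (coefficients in siemens):
  0.3425·V_1 - 0.009091·V_3 = 0.001
  0.0213·V_3 - 0.009091·V_1 = 0.1463
Determinant D = (0.3425)(0.0213) - (-0.009091)(-0.009091) = 0.007213
V_1 = [(0.001)(0.0213) - (-0.009091)(0.1463)]/D = 0.1874 V
V_3 = [(0.3425)(0.1463) - (0.001)(-0.009091)]/D = 6.95 V
I_R3 = (V_0 - V_3)/R3 = (12 - 6.95)/82 = 0.06158 A
|I_R3| = 0.06158 A

Final answer: |I_R3| = 0.06158 A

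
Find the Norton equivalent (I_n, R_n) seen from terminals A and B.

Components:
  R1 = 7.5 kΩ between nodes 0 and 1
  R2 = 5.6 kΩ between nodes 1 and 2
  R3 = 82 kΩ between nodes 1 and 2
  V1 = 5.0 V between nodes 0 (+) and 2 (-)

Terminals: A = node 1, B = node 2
Find the Thévenin equivalent first; then I_n = V_th/R_th and R_n = R_th.
Step 1 — V_th is the open-circuit voltage V_A - V_B (nothing connected across the terminals).
Nodal analysis, taking node 2 as the 0 V reference.
Source V1 fixes V_0 = 5 V.
KCL at each unknown node (sum of currents leaving = 0; resistances in Ω):
  Node 1: (V_1 - 5)/7500 + (V_1 - 0)/5600 + (V_1 - 0)/82000 = 0
Collecting terms: 0.0003241 × V_1 = 0.0006667  =>  V_1 = 2.057 V
V_th = V_1 - V_2 = 2.057 - 0 = 2.057 V
Step 2 — R_th: zero the source — replace V1 by a short circuit (node 2 merges into node 0) — and find the resistance seen between A (node 1) and B (node 0).
Reduce the network between node 1 (A) and node 0 (B) by series/parallel combination:
  Rp1 = R1 ‖ R2 ‖ R3 (parallel, all between nodes 0 and 1) = 1/(1/7500 + 1/5600 + 1/82000) = 3085 Ω
R_th = 3.085 kΩ
I_n = V_th/R_th = 2.057/3085 = 0.0006667 A, and R_n = R_th = 3.085 kΩ

Final answer: I_n = 0.0006667 A, R_n = 3.085 kΩ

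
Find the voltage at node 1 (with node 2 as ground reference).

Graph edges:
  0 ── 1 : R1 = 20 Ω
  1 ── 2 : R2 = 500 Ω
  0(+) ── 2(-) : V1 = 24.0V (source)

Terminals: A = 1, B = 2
Nodal analysis, taking node 2 as the 0 V reference.
Source V1 fixes V_0 = 24 V.
KCL at each unknown node (sum of currents leaving = 0; resistances in Ω):
  Node 1: (V_1 - 24)/20 + (V_1 - 0)/500 = 0
Collecting terms: 0.052 × V_1 = 1.2  =>  V_1 = 23.08 V
The requested potential is V_1 = 23.08 V.

Final answer: V_1 = 23.08 V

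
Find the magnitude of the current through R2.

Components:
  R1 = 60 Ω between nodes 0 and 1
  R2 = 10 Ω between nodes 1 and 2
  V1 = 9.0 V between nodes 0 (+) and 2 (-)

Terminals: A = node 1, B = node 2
Nodal analysis, taking node 2 as the 0 V reference.
Source V1 fixes V_0 = 9 V.
KCL at each unknown node (sum of currents leaving = 0; resistances in Ω):
  Node 1: (V_1 - 9)/60 + (V_1 - 0)/10 = 0
Collecting terms: 0.1167 × V_1 = 0.15  =>  V_1 = 1.286 V
I_R2 = (V_1 - V_2)/R2 = (1.286 - 0)/10 = 0.1286 A
|I_R2| = 0.1286 A

Final answer: |I_R2| = 0.1286 A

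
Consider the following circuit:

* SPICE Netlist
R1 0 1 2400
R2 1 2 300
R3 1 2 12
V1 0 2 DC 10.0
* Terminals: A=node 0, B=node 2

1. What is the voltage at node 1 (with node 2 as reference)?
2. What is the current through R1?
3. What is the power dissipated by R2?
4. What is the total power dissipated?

Nodal analysis, taking node 2 as the 0 V reference.
Source V1 fixes V_0 = 10 V.
KCL at each unknown node (sum of currents leaving = 0; resistances in Ω):
  Node 1: (V_1 - 10)/2400 + (V_1 - 0)/300 + (V_1 - 0)/12 = 0
Collecting terms: 0.08708 × V_1 = 0.004167  =>  V_1 = 0.04785 V
Part 1:
  Read off the nodal solution: V_1 = 0.04785 V
Part 2:
  I_R1 = (V_0 - V_1)/R1 = (10 - 0.04785)/2400 = 0.004147 A
  Magnitude: I_R1 = 0.004147 A
Part 3:
  I_R2 = (V_1 - V_2)/R2 = (0.04785 - 0)/300 = 0.0001595 A
  P_R2 = I_R2² × R2 = (0.0001595)² × 300 = 0.000007631 W
Part 4:
  Power in each resistor, P = (ΔV)²/R:
    P_R1 = (10 - 0.04785)²/2400 = 0.04127 W
    P_R2 = (0.04785 - 0)²/300 = 0.000007631 W
    P_R3 = (0.04785 - 0)²/12 = 0.0001908 W
  P_total = P_R1 + P_R2 + P_R3 = 0.04147 W

Final answers:
1. V_1 = 0.04785 V
2. I_R1 = 0.004147 A
3. P_R2 = 7.631e-06 W
4. P_total = 0.04147 W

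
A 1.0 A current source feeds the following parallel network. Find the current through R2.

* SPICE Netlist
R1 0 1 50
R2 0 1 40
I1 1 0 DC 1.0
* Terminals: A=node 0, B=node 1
All resistors sit directly between nodes 0 and 1, so they are in parallel and share one voltage V; the full source current 1 A splits among them.
1/R_par = 1/50 + 1/40 = 0.045 S  =>  R_par = 22.22 Ω
V = I × R_par = 1 × 22.22 = 22.22 V
I_R2 = V/R2 = 22.22/40 = 0.5556 A

Final answer: 0.5556 A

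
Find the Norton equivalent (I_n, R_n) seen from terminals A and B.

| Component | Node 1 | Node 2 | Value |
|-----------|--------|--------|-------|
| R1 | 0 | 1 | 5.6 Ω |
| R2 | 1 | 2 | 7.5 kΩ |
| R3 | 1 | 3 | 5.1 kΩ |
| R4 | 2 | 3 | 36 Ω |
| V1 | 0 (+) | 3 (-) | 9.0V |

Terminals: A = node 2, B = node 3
Find the Thévenin equivalent first; then I_n = V_th/R_th and R_n = R_th.
Step 1 — V_th is the open-circuit voltage V_A - V_B (nothing connected across the terminals).
Nodal analysis, taking node 3 as the 0 V reference.
Source V1 fixes V_0 = 9 V.
KCL at each unknown node (sum of currents leaving = 0; resistances in Ω):
  Node 1: (V_1 - 9)/5.6 + (V_1 - V_2)/7500 + (V_1 - 0)/5100 = 0
  Node 2: (V_2 - V_1)/7500 + (V_2 - 0)/36 = 0
Collecting terms (coefficients in siemens):
  0.1789·V_1 - 0.0001333·V_2 = 1.607
  0.02791·V_2 - 0.0001333·V_1 = 0
Determinant D = (0.1789)(0.02791) - (-0.0001333)(-0.0001333) = 0.004993
V_1 = [(1.607)(0.02791) - (-0.0001333)(0)]/D = 8.983 V
V_2 = [(0.1789)(0) - (1.607)(-0.0001333)]/D = 0.04291 V
V_th = V_2 - V_3 = 0.04291 - 0 = 0.04291 V
Step 2 — R_th: zero the source — replace V1 by a short circuit (node 3 merges into node 0) — and find the resistance seen between A (node 2) and B (node 0).
Reduce the network between node 2 (A) and node 0 (B) by series/parallel combination:
  Rp1 = R1 ‖ R3 (parallel, both between nodes 0 and 1) = 1/(1/5.6 + 1/5100) = 5.594 Ω
  Rs1 = R2 + Rp1 (series, joined only at node 1) = 7500 + 5.594 = 7506 Ω
  Rp2 = R4 ‖ Rs1 (parallel, both between nodes 0 and 2) = 1/(1/36 + 1/7506) = 35.83 Ω
R_th = 35.83 Ω
I_n = V_th/R_th = 0.04291/35.83 = 0.001198 A, and R_n = R_th = 35.83 Ω

Final answer: I_n = 0.001198 A, R_n = 35.83 Ω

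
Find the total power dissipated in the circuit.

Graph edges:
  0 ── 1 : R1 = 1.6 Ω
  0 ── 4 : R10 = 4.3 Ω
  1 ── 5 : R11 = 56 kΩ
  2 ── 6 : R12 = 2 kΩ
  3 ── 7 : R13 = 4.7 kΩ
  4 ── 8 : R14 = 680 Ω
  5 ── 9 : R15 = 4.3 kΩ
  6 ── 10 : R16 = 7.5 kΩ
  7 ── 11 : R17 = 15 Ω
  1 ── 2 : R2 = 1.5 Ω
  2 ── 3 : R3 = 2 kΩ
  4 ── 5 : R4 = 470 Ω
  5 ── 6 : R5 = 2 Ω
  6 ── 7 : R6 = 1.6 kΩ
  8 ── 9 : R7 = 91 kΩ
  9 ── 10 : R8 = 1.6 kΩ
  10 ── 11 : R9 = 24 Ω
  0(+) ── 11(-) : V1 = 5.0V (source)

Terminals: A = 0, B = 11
Nodal analysis, taking node 11 as the 0 V reference.
Source V1 fixes V_0 = 5 V.
KCL at each unknown node (sum of currents leaving = 0; resistances in Ω):
  Node 1: (V_1 - 5)/1.6 + (V_1 - V_2)/1.5 + (V_1 - V_5)/56000 = 0
  Node 2: (V_2 - V_1)/1.5 + (V_2 - V_3)/2000 + (V_2 - V_6)/2000 = 0
  Node 3: (V_3 - V_2)/2000 + (V_3 - V_7)/4700 = 0
  Node 4: (V_4 - V_5)/470 + (V_4 - 5)/4.3 + (V_4 - V_8)/680 = 0
  Node 5: (V_5 - V_4)/470 + (V_5 - V_6)/2 + (V_5 - V_1)/56000 + (V_5 - V_9)/4300 = 0
  Node 6: (V_6 - V_5)/2 + (V_6 - V_7)/1600 + (V_6 - V_2)/2000 + (V_6 - V_10)/7500 = 0
  Node 7: (V_7 - V_6)/1600 + (V_7 - V_3)/4700 + (V_7 - 0)/15 = 0
  Node 8: (V_8 - V_9)/91000 + (V_8 - V_4)/680 = 0
  Node 9: (V_9 - V_8)/91000 + (V_9 - V_10)/1600 + (V_9 - V_5)/4300 = 0
  Node 10: (V_10 - V_9)/1600 + (V_10 - 0)/24 + (V_10 - V_6)/7500 = 0
Collecting terms (coefficients in siemens):
  1.292·V_1 - 0.6667·V_2 - 0.00001786·V_5 = 3.125
  0.6677·V_2 - 0.6667·V_1 - 0.0005·V_3 - 0.0005·V_6 = 0
  0.0007128·V_3 - 0.0005·V_2 - 0.0002128·V_7 = 0
  0.2362·V_4 - 0.002128·V_5 - 0.001471·V_8 = 1.163
  0.5024·V_5 - 0.00001786·V_1 - 0.002128·V_4 - 0.5·V_6 - 0.0002326·V_9 = 0
  0.5013·V_6 - 0.0005·V_2 - 0.5·V_5 - 0.000625·V_7 - 0.0001333·V_10 = 0
  0.0675·V_7 - 0.0002128·V_3 - 0.000625·V_6 = 0
  0.001482·V_8 - 0.001471·V_4 - 0.00001099·V_9 = 0
  0.0008685·V_9 - 0.0002326·V_5 - 0.00001099·V_8 - 0.000625·V_10 = 0
  0.04242·V_10 - 0.0001333·V_6 - 0.000625·V_9 = 0
Solving these 10 simultaneous equations (Gaussian elimination) gives:
  V_1 = 4.998 V, V_2 = 4.996 V, V_3 = 3.518 V, V_4 = 4.988 V
  V_5 = 3.709 V, V_6 = 3.705 V, V_7 = 0.04539 V, V_8 = 4.959 V
  V_9 = 1.076 V, V_10 = 0.02749 V
Power in each resistor, P = (ΔV)²/R:
  P_R1 = (5 - 4.998)²/1.6 = 0.000003169 W
  P_R2 = (4.998 - 4.996)²/1.5 = 0.000002874 W
  P_R3 = (4.996 - 3.518)²/2000 = 0.001092 W
  P_R4 = (4.988 - 3.709)²/470 = 0.003481 W
  P_R5 = (3.709 - 3.705)²/2 = 0.000009091 W
  P_R6 = (3.705 - 0.04539)²/1600 = 0.00837 W
  P_R7 = (4.959 - 1.076)²/91000 = 0.0001657 W
  P_R8 = (1.076 - 0.02749)²/1600 = 0.0006866 W
  P_R9 = (0.02749 - 0)²/24 = 0.00003149 W
  P_R10 = (5 - 4.988)²/4.3 = 0.00003285 W
  P_R11 = (4.998 - 3.709)²/56000 = 0.00002966 W
  P_R12 = (4.996 - 3.705)²/2000 = 0.0008332 W
  P_R13 = (3.518 - 0.04539)²/4700 = 0.002566 W
  P_R14 = (4.988 - 4.959)²/680 = 0.000001238 W
  P_R15 = (3.709 - 1.076)²/4300 = 0.001613 W
  P_R16 = (3.705 - 0.02749)²/7500 = 0.001803 W
  P_R17 = (0.04539 - 0)²/15 = 0.0001373 W
P_total = P_R1 + P_R2 + P_R3 + P_R4 + P_R5 + P_R6 + P_R7 + P_R8 + P_R9 + P_R10 + P_R11 + P_R12 + P_R13 + P_R14 + P_R15 + P_R16 + P_R17 = 0.02086 W

Final answer: 0.02086 W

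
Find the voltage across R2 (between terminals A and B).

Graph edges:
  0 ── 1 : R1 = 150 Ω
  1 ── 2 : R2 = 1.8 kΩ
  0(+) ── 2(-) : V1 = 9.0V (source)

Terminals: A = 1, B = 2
R1 and R2 are in series across V1 (node 0 → node 1 → node 2), and the output A–B is taken across R2, so this is a voltage divider.
Series current: I = V1/(R1 + R2) = 9/(150 + 1800) = 9/1950 = 0.004615 A
V_R2 = I × R2 = V1 × R2/(R1 + R2) = 9 × 1800/1950 = 8.308 V

Final answer: 8.308 V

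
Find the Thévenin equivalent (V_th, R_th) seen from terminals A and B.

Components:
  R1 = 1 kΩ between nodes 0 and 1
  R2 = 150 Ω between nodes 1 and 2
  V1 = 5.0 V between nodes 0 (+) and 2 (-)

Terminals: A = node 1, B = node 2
Step 1 — V_th is the open-circuit voltage V_A - V_B (nothing connected across the terminals).
Nodal analysis, taking node 2 as the 0 V reference.
Source V1 fixes V_0 = 5 V.
KCL at each unknown node (sum of currents leaving = 0; resistances in Ω):
  Node 1: (V_1 - 5)/1000 + (V_1 - 0)/150 = 0
Collecting terms: 0.007667 × V_1 = 0.005  =>  V_1 = 0.6522 V
V_th = V_1 - V_2 = 0.6522 - 0 = 0.6522 V
Step 2 — R_th: zero the source — replace V1 by a short circuit (node 2 merges into node 0) — and find the resistance seen between A (node 1) and B (node 0).
Reduce the network between node 1 (A) and node 0 (B) by series/parallel combination:
  Rp1 = R1 ‖ R2 (parallel, both between nodes 0 and 1) = 1/(1/1000 + 1/150) = 130.4 Ω
R_th = 130.4 Ω

Final answer: V_th = 0.6522 V, R_th = 130.4 Ω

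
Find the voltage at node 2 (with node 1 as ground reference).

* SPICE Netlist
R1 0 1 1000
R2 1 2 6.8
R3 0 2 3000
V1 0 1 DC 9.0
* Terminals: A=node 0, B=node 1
Nodal analysis, taking node 1 as the 0 V reference.
Source V1 fixes V_0 = 9 V.
KCL at each unknown node (sum of currents leaving = 0; resistances in Ω):
  Node 2: (V_2 - 0)/6.8 + (V_2 - 9)/3000 = 0
Collecting terms: 0.1474 × V_2 = 0.003  =>  V_2 = 0.02035 V
The requested potential is V_2 = 0.02035 V.

Final answer: V_2 = 0.02035 V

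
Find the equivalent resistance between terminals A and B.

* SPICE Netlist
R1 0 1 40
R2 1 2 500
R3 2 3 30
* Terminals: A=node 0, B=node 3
Reduce the network between node 0 (A) and node 3 (B) by series/parallel combination:
  Rs1 = R1 + R2 (series, joined only at node 1) = 40 + 500 = 540 Ω
  Rs2 = R3 + Rs1 (series, joined only at node 2) = 30 + 540 = 570 Ω
R_eq = 570 Ω

Final answer: 570 Ω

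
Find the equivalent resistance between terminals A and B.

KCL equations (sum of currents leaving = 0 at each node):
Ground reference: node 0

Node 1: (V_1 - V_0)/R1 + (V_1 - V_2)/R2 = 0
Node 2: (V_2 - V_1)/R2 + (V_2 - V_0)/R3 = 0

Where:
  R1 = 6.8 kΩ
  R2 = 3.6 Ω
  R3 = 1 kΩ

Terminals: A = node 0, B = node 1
Reduce the network between node 0 (A) and node 1 (B) by series/parallel combination:
  Rs1 = R3 + R2 (series, joined only at node 2) = 1000 + 3.6 = 1004 Ω
  Rp1 = R1 ‖ Rs1 (parallel, both between nodes 0 and 1) = 1/(1/6800 + 1/1004) = 874.5 Ω
R_eq = 874.5 Ω

Final answer: 874.5 Ω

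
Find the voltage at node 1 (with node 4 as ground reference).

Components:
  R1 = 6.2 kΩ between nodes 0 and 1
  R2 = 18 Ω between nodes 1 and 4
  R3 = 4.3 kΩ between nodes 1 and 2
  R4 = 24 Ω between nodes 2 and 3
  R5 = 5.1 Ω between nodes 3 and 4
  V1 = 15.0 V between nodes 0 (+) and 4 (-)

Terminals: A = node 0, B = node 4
Nodal analysis, taking node 4 as the 0 V reference.
Source V1 fixes V_0 = 15 V.
KCL at each unknown node (sum of currents leaving = 0; resistances in Ω):
  Node 1: (V_1 - 15)/6200 + (V_1 - 0)/18 + (V_1 - V_2)/4300 = 0
  Node 2: (V_2 - V_1)/4300 + (V_2 - V_3)/24 = 0
  Node 3: (V_3 - V_2)/24 + (V_3 - 0)/5.1 = 0
Collecting terms (coefficients in siemens):
  0.05595·V_1 - 0.0002326·V_2 = 0.002419
  0.0419·V_2 - 0.0002326·V_1 - 0.04167·V_3 = 0
  0.2377·V_3 - 0.04167·V_2 = 0
Solving these 3 simultaneous equations (Gaussian elimination) gives:
  V_1 = 0.04324 V, V_2 = 0.0002907 V, V_3 = 0.00005094 V
The requested potential is V_1 = 0.04324 V.

Final answer: V_1 = 0.04324 V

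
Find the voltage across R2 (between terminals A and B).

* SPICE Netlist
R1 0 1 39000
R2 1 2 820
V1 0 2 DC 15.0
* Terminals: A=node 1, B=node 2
R1 and R2 are in series across V1 (node 0 → node 1 → node 2), and the output A–B is taken across R2, so this is a voltage divider.
Series current: I = V1/(R1 + R2) = 15/(39000 + 820) = 15/39820 = 0.0003767 A
V_R2 = I × R2 = V1 × R2/(R1 + R2) = 15 × 820/39820 = 0.3089 V

Final answer: 0.3089 V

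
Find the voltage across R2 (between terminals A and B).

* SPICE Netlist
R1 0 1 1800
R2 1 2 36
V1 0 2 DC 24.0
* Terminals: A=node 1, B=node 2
R1 and R2 are in series across V1 (node 0 → node 1 → node 2), and the output A–B is taken across R2, so this is a voltage divider.
Series current: I = V1/(R1 + R2) = 24/(1800 + 36) = 24/1836 = 0.01307 A
V_R2 = I × R2 = V1 × R2/(R1 + R2) = 24 × 36/1836 = 0.4706 V

Final answer: 0.4706 V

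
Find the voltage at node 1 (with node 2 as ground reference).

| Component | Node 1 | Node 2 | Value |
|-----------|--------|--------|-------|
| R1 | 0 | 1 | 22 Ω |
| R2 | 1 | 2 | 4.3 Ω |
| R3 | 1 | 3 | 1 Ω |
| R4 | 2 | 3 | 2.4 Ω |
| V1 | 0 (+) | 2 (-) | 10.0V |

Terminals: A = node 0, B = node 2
Nodal analysis, taking node 2 as the 0 V reference.
Source V1 fixes V_0 = 10 V.
KCL at each unknown node (sum of currents leaving = 0; resistances in Ω):
  Node 1: (V_1 - 10)/22 + (V_1 - 0)/4.3 + (V_1 - V_3)/1 = 0
  Node 3: (V_3 - V_1)/1 + (V_3 - 0)/2.4 = 0
Collecting terms (coefficients in siemens):
  1.278·V_1 - 1·V_3 = 0.4545
  1.417·V_3 - 1·V_1 = 0
Determinant D = (1.278)(1.417) - (-1)(-1) = 0.8105
V_1 = [(0.4545)(1.417) - (-1)(0)]/D = 0.7945 V
V_3 = [(1.278)(0) - (0.4545)(-1)]/D = 0.5608 V
The requested potential is V_1 = 0.7945 V.

Final answer: V_1 = 0.7945 V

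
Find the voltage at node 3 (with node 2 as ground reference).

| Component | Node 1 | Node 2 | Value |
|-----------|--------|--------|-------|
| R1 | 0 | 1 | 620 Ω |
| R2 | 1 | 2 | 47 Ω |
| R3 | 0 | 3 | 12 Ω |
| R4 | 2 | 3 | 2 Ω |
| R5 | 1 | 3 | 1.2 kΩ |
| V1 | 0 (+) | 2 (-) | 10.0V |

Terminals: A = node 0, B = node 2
Nodal analysis, taking node 2 as the 0 V reference.
Source V1 fixes V_0 = 10 V.
KCL at each unknown node (sum of currents leaving = 0; resistances in Ω):
  Node 1: (V_1 - 10)/620 + (V_1 - 0)/47 + (V_1 - V_3)/1200 = 0
  Node 3: (V_3 - 10)/12 + (V_3 - 0)/2 + (V_3 - V_1)/1200 = 0
Collecting terms (coefficients in siemens):
  0.02372·V_1 - 0.0008333·V_3 = 0.01613
  0.5842·V_3 - 0.0008333·V_1 = 0.8333
Determinant D = (0.02372)(0.5842) - (-0.0008333)(-0.0008333) = 0.01386
V_1 = [(0.01613)(0.5842) - (-0.0008333)(0.8333)]/D = 0.73 V
V_3 = [(0.02372)(0.8333) - (0.01613)(-0.0008333)]/D = 1.428 V
The requested potential is V_3 = 1.428 V.

Final answer: V_3 = 1.428 V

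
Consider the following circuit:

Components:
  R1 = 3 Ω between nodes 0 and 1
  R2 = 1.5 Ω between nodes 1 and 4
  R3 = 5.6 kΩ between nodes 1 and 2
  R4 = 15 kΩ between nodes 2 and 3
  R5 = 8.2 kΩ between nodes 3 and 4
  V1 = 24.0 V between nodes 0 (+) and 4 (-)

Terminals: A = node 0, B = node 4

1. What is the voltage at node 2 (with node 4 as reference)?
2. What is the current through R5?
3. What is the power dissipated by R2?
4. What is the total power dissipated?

Nodal analysis, taking node 4 as the 0 V reference.
Source V1 fixes V_0 = 24 V.
KCL at each unknown node (sum of currents leaving = 0; resistances in Ω):
  Node 1: (V_1 - 24)/3 + (V_1 - 0)/1.5 + (V_1 - V_2)/5600 = 0
  Node 2: (V_2 - V_1)/5600 + (V_2 - V_3)/15000 = 0
  Node 3: (V_3 - V_2)/15000 + (V_3 - 0)/8200 = 0
Collecting terms (coefficients in siemens):
  1·V_1 - 0.0001786·V_2 = 8
  0.0002452·V_2 - 0.0001786·V_1 - 0.00006667·V_3 = 0
  0.0001886·V_3 - 0.00006667·V_2 = 0
Solving these 3 simultaneous equations (Gaussian elimination) gives:
  V_1 = 8 V, V_2 = 6.444 V, V_3 = 2.278 V
Part 1:
  Read off the nodal solution: V_2 = 6.444 V
Part 2:
  I_R5 = (V_3 - V_4)/R5 = (2.278 - 0)/8200 = 0.0002778 A
  Magnitude: I_R5 = 0.0002778 A
Part 3:
  I_R2 = (V_1 - V_4)/R2 = (8 - 0)/1.5 = 5.333 A
  P_R2 = I_R2² × R2 = (5.333)² × 1.5 = 42.66 W
Part 4:
  Power in each resistor, P = (ΔV)²/R:
    P_R1 = (24 - 8)²/3 = 85.34 W
    P_R2 = (8 - 0)²/1.5 = 42.66 W
    P_R3 = (8 - 6.444)²/5600 = 0.0004321 W
    P_R4 = (6.444 - 2.278)²/15000 = 0.001157 W
    P_R5 = (2.278 - 0)²/8200 = 0.0006327 W
  P_total = P_R1 + P_R2 + P_R3 + P_R4 + P_R5 = 128 W

Final answers:
1. V_2 = 6.444 V
2. I_R5 = 0.0002778 A
3. P_R2 = 42.66 W
4. P_total = 128 W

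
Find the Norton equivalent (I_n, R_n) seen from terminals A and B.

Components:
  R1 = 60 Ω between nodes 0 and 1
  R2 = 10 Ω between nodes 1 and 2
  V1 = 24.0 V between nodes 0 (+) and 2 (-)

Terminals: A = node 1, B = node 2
Find the Thévenin equivalent first; then I_n = V_th/R_th and R_n = R_th.
Step 1 — V_th is the open-circuit voltage V_A - V_B (nothing connected across the terminals).
Nodal analysis, taking node 2 as the 0 V reference.
Source V1 fixes V_0 = 24 V.
KCL at each unknown node (sum of currents leaving = 0; resistances in Ω):
  Node 1: (V_1 - 24)/60 + (V_1 - 0)/10 = 0
Collecting terms: 0.1167 × V_1 = 0.4  =>  V_1 = 3.429 V
V_th = V_1 - V_2 = 3.429 - 0 = 3.429 V
Step 2 — R_th: zero the source — replace V1 by a short circuit (node 2 merges into node 0) — and find the resistance seen between A (node 1) and B (node 0).
Reduce the network between node 1 (A) and node 0 (B) by series/parallel combination:
  Rp1 = R1 ‖ R2 (parallel, both between nodes 0 and 1) = 1/(1/60 + 1/10) = 8.571 Ω
R_th = 8.571 Ω
I_n = V_th/R_th = 3.429/8.571 = 0.4 A, and R_n = R_th = 8.571 Ω

Final answer: I_n = 0.4 A, R_n = 8.571 Ω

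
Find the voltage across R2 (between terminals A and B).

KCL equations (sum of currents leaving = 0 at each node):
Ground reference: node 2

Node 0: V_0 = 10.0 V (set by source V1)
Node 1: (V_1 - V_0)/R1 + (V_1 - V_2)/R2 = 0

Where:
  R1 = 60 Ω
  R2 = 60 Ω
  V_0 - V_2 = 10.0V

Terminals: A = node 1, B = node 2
R1 and R2 are in series across V1 (node 0 → node 1 → node 2), and the output A–B is taken across R2, so this is a voltage divider.
Series current: I = V1/(R1 + R2) = 10/(60 + 60) = 10/120 = 0.08333 A
V_R2 = I × R2 = V1 × R2/(R1 + R2) = 10 × 60/120 = 5 V

Final answer: 5 V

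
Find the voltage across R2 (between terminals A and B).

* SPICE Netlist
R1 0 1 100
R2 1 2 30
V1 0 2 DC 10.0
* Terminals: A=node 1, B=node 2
R1 and R2 are in series across V1 (node 0 → node 1 → node 2), and the output A–B is taken across R2, so this is a voltage divider.
Series current: I = V1/(R1 + R2) = 10/(100 + 30) = 10/130 = 0.07692 A
V_R2 = I × R2 = V1 × R2/(R1 + R2) = 10 × 30/130 = 2.308 V

Final answer: 2.308 V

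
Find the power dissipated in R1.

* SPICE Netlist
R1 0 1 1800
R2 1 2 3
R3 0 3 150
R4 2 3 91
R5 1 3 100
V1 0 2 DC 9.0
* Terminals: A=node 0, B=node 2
Nodal analysis, taking node 2 as the 0 V reference.
Source V1 fixes V_0 = 9 V.
KCL at each unknown node (sum of currents leaving = 0; resistances in Ω):
  Node 1: (V_1 - 9)/1800 + (V_1 - 0)/3 + (V_1 - V_3)/100 = 0
  Node 3: (V_3 - 9)/150 + (V_3 - 0)/91 + (V_3 - V_1)/100 = 0
Collecting terms (coefficients in siemens):
  0.3439·V_1 - 0.01·V_3 = 0.005
  0.02766·V_3 - 0.01·V_1 = 0.06
Determinant D = (0.3439)(0.02766) - (-0.01)(-0.01) = 0.00941
V_1 = [(0.005)(0.02766) - (-0.01)(0.06)]/D = 0.07845 V
V_3 = [(0.3439)(0.06) - (0.005)(-0.01)]/D = 2.198 V
I_R1 = (V_0 - V_1)/R1 = (9 - 0.07845)/1800 = 0.004956 A
P_R1 = I_R1² × R1 = (0.004956)² × 1800 = 0.04422 W

Final answer: 0.04422 W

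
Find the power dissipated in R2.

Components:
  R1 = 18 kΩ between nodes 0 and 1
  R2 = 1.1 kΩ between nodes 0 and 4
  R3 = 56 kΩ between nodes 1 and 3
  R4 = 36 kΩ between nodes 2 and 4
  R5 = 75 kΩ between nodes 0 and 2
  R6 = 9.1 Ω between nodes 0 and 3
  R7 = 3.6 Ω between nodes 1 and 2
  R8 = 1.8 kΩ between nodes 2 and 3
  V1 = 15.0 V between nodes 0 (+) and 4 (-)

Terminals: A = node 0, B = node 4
Nodal analysis, taking node 4 as the 0 V reference.
Source V1 fixes V_0 = 15 V.
KCL at each unknown node (sum of currents leaving = 0; resistances in Ω):
  Node 1: (V_1 - 15)/18000 + (V_1 - V_3)/56000 + (V_1 - V_2)/3.6 = 0
  Node 2: (V_2 - 0)/36000 + (V_2 - 15)/75000 + (V_2 - V_1)/3.6 + (V_2 - V_3)/1800 = 0
  Node 3: (V_3 - V_1)/56000 + (V_3 - 15)/9.1 + (V_3 - V_2)/1800 = 0
Collecting terms (coefficients in siemens):
  0.2779·V_1 - 0.2778·V_2 - 0.00001786·V_3 = 0.0008333
  0.2784·V_2 - 0.2778·V_1 - 0.0005556·V_3 = 0.0002
  0.1105·V_3 - 0.00001786·V_1 - 0.0005556·V_2 = 1.648
Solving these 3 simultaneous equations (Gaussian elimination) gives:
  V_1 = 14.38 V, V_2 = 14.38 V, V_3 = 15 V
I_R2 = (V_0 - V_4)/R2 = (15 - 0)/1100 = 0.01364 A
P_R2 = I_R2² × R2 = (0.01364)² × 1100 = 0.2045 W

Final answer: 0.2045 W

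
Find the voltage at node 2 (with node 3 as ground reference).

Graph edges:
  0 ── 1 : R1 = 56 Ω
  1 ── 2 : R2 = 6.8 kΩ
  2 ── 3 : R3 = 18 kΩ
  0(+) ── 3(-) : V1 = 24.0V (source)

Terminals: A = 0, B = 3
Nodal analysis, taking node 3 as the 0 V reference.
Source V1 fixes V_0 = 24 V.
KCL at each unknown node (sum of currents leaving = 0; resistances in Ω):
  Node 1: (V_1 - 24)/56 + (V_1 - V_2)/6800 = 0
  Node 2: (V_2 - V_1)/6800 + (V_2 - 0)/18000 = 0
Collecting terms (coefficients in siemens):
  0.018·V_1 - 0.0001471·V_2 = 0.4286
  0.0002026·V_2 - 0.0001471·V_1 = 0
Determinant D = (0.018)(0.0002026) - (-0.0001471)(-0.0001471) = 0.000003626
V_1 = [(0.4286)(0.0002026) - (-0.0001471)(0)]/D = 23.95 V
V_2 = [(0.018)(0) - (0.4286)(-0.0001471)]/D = 17.38 V
The requested potential is V_2 = 17.38 V.

Final answer: V_2 = 17.38 V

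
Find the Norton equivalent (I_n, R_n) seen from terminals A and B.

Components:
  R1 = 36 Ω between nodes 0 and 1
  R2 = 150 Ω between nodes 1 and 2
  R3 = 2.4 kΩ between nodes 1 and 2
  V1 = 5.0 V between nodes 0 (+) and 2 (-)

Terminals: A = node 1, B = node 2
Find the Thévenin equivalent first; then I_n = V_th/R_th and R_n = R_th.
Step 1 — V_th is the open-circuit voltage V_A - V_B (nothing connected across the terminals).
Nodal analysis, taking node 2 as the 0 V reference.
Source V1 fixes V_0 = 5 V.
KCL at each unknown node (sum of currents leaving = 0; resistances in Ω):
  Node 1: (V_1 - 5)/36 + (V_1 - 0)/150 + (V_1 - 0)/2400 = 0
Collecting terms: 0.03486 × V_1 = 0.1389  =>  V_1 = 3.984 V
V_th = V_1 - V_2 = 3.984 - 0 = 3.984 V
Step 2 — R_th: zero the source — replace V1 by a short circuit (node 2 merges into node 0) — and find the resistance seen between A (node 1) and B (node 0).
Reduce the network between node 1 (A) and node 0 (B) by series/parallel combination:
  Rp1 = R1 ‖ R2 ‖ R3 (parallel, all between nodes 0 and 1) = 1/(1/36 + 1/150 + 1/2400) = 28.69 Ω
R_th = 28.69 Ω
I_n = V_th/R_th = 3.984/28.69 = 0.1389 A, and R_n = R_th = 28.69 Ω

Final answer: I_n = 0.1389 A, R_n = 28.69 Ω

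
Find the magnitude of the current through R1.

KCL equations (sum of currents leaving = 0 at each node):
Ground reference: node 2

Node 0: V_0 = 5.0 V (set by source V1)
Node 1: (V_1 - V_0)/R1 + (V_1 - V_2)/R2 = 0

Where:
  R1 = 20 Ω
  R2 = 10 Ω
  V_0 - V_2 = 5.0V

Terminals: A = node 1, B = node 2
Nodal analysis, taking node 2 as the 0 V reference.
Source V1 fixes V_0 = 5 V.
KCL at each unknown node (sum of currents leaving = 0; resistances in Ω):
  Node 1: (V_1 - 5)/20 + (V_1 - 0)/10 = 0
Collecting terms: 0.15 × V_1 = 0.25  =>  V_1 = 1.667 V
I_R1 = (V_0 - V_1)/R1 = (5 - 1.667)/20 = 0.1667 A
|I_R1| = 0.1667 A

Final answer: |I_R1| = 0.1667 A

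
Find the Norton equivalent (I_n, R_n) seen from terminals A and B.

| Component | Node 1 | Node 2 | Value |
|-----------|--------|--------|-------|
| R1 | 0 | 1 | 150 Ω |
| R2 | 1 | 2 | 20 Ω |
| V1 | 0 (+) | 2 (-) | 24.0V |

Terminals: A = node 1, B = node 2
Find the Thévenin equivalent first; then I_n = V_th/R_th and R_n = R_th.
Step 1 — V_th is the open-circuit voltage V_A - V_B (nothing connected across the terminals).
Nodal analysis, taking node 2 as the 0 V reference.
Source V1 fixes V_0 = 24 V.
KCL at each unknown node (sum of currents leaving = 0; resistances in Ω):
  Node 1: (V_1 - 24)/150 + (V_1 - 0)/20 = 0
Collecting terms: 0.05667 × V_1 = 0.16  =>  V_1 = 2.824 V
V_th = V_1 - V_2 = 2.824 - 0 = 2.824 V
Step 2 — R_th: zero the source — replace V1 by a short circuit (node 2 merges into node 0) — and find the resistance seen between A (node 1) and B (node 0).
Reduce the network between node 1 (A) and node 0 (B) by series/parallel combination:
  Rp1 = R1 ‖ R2 (parallel, both between nodes 0 and 1) = 1/(1/150 + 1/20) = 17.65 Ω
R_th = 17.65 Ω
I_n = V_th/R_th = 2.824/17.65 = 0.16 A, and R_n = R_th = 17.65 Ω

Final answer: I_n = 0.16 A, R_n = 17.65 Ω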